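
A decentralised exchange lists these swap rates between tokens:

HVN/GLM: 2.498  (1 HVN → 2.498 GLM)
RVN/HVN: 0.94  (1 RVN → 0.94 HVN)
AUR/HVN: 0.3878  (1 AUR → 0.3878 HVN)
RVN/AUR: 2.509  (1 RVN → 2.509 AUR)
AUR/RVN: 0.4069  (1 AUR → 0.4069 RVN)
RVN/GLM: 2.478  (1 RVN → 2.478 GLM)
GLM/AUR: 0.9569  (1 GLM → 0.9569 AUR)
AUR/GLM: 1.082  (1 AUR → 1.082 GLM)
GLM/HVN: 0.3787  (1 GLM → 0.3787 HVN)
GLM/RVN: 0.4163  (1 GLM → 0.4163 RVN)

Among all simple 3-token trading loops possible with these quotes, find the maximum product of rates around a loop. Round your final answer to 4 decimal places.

AUR→GLM→RVN→AUR: 1.082 × 0.4163 × 2.509 = 1.13015
HVN→GLM→RVN→HVN: 2.498 × 0.4163 × 0.94 = 0.97752
AUR→RVN→GLM→AUR: 0.4069 × 2.478 × 0.9569 = 0.96484
AUR→HVN→GLM→AUR: 0.3878 × 2.498 × 0.9569 = 0.92697
Maximum is AUR→GLM→RVN→AUR at 1.1301; arbitrage exists.

1.1301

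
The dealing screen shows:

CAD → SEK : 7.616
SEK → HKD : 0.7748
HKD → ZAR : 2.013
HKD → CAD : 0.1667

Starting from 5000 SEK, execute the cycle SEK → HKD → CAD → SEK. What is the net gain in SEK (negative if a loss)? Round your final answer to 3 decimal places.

5000 SEK × 0.7748 = 3874 HKD
3874 HKD × 0.1667 = 645.7958 CAD
645.7958 CAD × 7.616 = 4918.3808128 SEK
Net change: 4918.3808128 − 5000 = -81.6191872 SEK

-81.619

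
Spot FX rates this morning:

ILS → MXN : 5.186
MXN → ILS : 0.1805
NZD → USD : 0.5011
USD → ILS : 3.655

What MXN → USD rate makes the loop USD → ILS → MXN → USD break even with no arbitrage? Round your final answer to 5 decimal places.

Known legs of the cycle: 3.655 × 5.186 = 18.95483
For no arbitrage the full-cycle product must be 1, so the missing rate is 1 / 18.95483 ≈ 0.0527570.

0.05276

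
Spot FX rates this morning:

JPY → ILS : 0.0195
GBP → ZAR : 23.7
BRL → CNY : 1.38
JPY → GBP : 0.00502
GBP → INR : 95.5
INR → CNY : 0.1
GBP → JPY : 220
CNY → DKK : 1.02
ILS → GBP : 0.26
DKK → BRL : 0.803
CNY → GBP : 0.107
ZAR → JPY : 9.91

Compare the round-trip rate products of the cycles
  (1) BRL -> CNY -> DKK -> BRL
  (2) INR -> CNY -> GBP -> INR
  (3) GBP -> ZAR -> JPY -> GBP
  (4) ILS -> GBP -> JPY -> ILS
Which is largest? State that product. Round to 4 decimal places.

1.1790

(1) 1.38 × 1.02 × 0.803 = 1.13030
(2) 0.1 × 0.107 × 95.5 = 1.02185
(3) 23.7 × 9.91 × 0.00502 = 1.17903
(4) 0.26 × 220 × 0.0195 = 1.11540
Highest is cycle (3) at 1.1790 (>1, arbitrage).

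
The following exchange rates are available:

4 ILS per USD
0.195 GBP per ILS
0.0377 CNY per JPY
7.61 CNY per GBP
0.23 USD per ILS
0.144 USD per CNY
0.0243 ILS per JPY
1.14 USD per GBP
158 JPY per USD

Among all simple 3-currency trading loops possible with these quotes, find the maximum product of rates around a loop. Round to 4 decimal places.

0.8892

GBP→USD→ILS→GBP: 1.14 × 4 × 0.195 = 0.88920
JPY→ILS→USD→JPY: 0.0243 × 0.23 × 158 = 0.88306
JPY→CNY→USD→JPY: 0.0377 × 0.144 × 158 = 0.85775
Maximum is GBP→USD→ILS→GBP at 0.8892; no arbitrage — every cycle loses value.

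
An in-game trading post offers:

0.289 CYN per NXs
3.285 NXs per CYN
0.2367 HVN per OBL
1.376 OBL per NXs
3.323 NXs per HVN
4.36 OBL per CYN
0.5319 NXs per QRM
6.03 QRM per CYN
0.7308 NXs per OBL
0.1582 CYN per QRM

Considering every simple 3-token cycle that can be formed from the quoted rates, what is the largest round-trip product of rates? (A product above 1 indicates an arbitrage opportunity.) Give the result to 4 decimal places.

1.0823

OBL→HVN→NXs→OBL: 0.2367 × 3.323 × 1.376 = 1.08230
QRM→NXs→CYN→QRM: 0.5319 × 0.289 × 6.03 = 0.92693
OBL→NXs→CYN→OBL: 0.7308 × 0.289 × 4.36 = 0.92084
Maximum is OBL→HVN→NXs→OBL at 1.0823; arbitrage exists.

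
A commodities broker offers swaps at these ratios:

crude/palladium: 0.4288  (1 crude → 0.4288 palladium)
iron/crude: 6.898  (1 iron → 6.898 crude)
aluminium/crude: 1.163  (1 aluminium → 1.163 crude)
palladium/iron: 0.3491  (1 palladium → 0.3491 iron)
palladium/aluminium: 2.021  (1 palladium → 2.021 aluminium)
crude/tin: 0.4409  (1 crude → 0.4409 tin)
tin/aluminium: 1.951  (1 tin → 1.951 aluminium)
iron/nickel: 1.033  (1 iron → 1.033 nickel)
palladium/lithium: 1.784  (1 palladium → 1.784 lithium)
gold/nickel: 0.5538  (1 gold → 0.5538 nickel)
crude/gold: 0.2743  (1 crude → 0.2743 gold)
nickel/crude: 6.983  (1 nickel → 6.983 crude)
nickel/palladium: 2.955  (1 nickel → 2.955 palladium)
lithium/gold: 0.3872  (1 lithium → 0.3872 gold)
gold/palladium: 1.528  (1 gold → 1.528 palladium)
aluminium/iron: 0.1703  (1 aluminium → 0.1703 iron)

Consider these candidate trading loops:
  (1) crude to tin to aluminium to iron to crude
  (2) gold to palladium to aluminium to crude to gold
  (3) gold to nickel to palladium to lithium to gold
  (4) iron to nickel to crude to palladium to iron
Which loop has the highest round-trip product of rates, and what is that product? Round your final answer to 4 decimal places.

1.1304

(1) 0.4409 × 1.951 × 0.1703 × 6.898 = 1.01050
(2) 1.528 × 2.021 × 1.163 × 0.2743 = 0.98513
(3) 0.5538 × 2.955 × 1.784 × 0.3872 = 1.13042
(4) 1.033 × 6.983 × 0.4288 × 0.3491 = 1.07981
Highest is cycle (3) at 1.1304 (>1, arbitrage).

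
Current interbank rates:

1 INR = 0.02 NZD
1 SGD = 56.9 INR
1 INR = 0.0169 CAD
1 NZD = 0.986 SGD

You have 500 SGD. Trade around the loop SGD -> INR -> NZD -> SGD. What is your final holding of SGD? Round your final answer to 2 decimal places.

500 SGD × 56.9 = 28450 INR
28450 INR × 0.02 = 569 NZD
569 NZD × 0.986 = 561.034 SGD

561.03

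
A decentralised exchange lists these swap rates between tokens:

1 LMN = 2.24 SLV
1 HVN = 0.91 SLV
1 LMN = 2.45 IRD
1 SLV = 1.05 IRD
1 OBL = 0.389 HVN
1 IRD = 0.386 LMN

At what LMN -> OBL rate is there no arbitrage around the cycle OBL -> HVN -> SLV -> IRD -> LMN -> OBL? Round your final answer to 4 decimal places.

6.9700

Known legs of the cycle: 0.389 × 0.91 × 1.05 × 0.386 = 0.143472147
For no arbitrage the full-cycle product must be 1, so the missing rate is 1 / 0.143472147 ≈ 6.969994.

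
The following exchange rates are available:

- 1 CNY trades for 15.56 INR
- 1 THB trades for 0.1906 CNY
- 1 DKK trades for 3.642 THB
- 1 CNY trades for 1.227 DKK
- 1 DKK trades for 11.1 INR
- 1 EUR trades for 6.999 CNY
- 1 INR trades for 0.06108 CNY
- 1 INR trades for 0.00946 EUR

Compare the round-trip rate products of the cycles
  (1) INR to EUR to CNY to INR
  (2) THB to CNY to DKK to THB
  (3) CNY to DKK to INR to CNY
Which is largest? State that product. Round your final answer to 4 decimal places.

1.0302

(1) 0.00946 × 6.999 × 15.56 = 1.03024
(2) 0.1906 × 1.227 × 3.642 = 0.85174
(3) 1.227 × 11.1 × 0.06108 = 0.83189
Highest is cycle (1) at 1.0302 (>1, arbitrage).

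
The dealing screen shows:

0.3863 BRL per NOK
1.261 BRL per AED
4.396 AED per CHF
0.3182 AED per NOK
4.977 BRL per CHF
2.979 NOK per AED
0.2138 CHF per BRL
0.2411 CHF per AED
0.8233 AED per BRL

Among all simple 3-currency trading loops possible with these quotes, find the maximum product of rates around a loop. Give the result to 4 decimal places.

1.1852

BRL→CHF→AED→BRL: 0.2138 × 4.396 × 1.261 = 1.18517
BRL→AED→CHF→BRL: 0.8233 × 0.2411 × 4.977 = 0.98792
BRL→AED→NOK→BRL: 0.8233 × 2.979 × 0.3863 = 0.94744
Maximum is BRL→CHF→AED→BRL at 1.1852; arbitrage exists.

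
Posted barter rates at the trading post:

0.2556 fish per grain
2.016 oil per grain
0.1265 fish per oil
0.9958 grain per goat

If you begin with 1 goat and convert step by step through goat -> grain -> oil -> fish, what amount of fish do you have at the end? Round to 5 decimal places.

1 goat × 0.9958 = 0.9958 grain
0.9958 grain × 2.016 = 2.0075328 oil
2.0075328 oil × 0.1265 = 0.2539528992 fish

0.25395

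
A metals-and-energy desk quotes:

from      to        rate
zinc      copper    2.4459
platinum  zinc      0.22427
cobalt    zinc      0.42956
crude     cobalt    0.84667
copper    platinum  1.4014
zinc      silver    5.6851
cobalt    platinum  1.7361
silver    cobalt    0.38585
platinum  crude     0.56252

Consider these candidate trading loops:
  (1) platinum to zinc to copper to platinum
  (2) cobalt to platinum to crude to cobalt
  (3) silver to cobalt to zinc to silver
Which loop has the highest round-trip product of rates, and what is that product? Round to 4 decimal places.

(1) 0.22427 × 2.4459 × 1.4014 = 0.76873
(2) 1.7361 × 0.56252 × 0.84667 = 0.82685
(3) 0.38585 × 0.42956 × 5.6851 = 0.94228
Highest is cycle (3) at 0.9423 (≤1, no arbitrage).

0.9423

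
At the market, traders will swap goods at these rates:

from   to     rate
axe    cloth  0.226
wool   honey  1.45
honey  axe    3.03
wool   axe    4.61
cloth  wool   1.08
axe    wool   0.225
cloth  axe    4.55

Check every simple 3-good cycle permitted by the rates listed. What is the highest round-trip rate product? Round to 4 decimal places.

cloth→wool→axe→cloth: 1.08 × 4.61 × 0.226 = 1.12521
honey→axe→wool→honey: 3.03 × 0.225 × 1.45 = 0.98854
Maximum is cloth→wool→axe→cloth at 1.1252; arbitrage exists.

1.1252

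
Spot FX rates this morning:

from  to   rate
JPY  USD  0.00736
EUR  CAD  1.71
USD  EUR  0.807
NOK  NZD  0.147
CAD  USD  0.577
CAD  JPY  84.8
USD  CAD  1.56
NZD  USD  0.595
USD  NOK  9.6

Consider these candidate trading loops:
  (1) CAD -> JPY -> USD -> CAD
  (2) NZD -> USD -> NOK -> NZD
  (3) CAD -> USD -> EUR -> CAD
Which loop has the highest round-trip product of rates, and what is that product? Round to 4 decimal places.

(1) 84.8 × 0.00736 × 1.56 = 0.97364
(2) 0.595 × 9.6 × 0.147 = 0.83966
(3) 0.577 × 0.807 × 1.71 = 0.79624
Highest is cycle (1) at 0.9736 (≤1, no arbitrage).

0.9736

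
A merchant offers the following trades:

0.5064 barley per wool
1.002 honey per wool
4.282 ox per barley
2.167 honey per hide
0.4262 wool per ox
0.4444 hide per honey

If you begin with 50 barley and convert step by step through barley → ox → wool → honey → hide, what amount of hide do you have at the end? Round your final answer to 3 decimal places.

50 barley × 4.282 = 214.1 ox
214.1 ox × 0.4262 = 91.24942 wool
91.24942 wool × 1.002 = 91.43191884 honey
91.43191884 honey × 0.4444 = 40.632344732496 hide

40.632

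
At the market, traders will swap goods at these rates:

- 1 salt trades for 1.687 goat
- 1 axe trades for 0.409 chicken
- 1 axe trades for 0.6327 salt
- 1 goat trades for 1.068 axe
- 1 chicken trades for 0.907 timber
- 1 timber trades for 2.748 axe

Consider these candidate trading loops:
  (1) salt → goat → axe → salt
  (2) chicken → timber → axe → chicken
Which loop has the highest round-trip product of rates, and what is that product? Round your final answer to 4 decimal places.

1.1399

(1) 1.687 × 1.068 × 0.6327 = 1.13995
(2) 0.907 × 2.748 × 0.409 = 1.01941
Highest is cycle (1) at 1.1399 (>1, arbitrage).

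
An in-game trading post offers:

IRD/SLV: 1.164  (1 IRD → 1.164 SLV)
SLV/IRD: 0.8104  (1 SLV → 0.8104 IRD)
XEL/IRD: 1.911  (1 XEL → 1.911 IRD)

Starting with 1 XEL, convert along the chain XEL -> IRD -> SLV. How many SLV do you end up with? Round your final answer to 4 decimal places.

2.2244

1 XEL × 1.911 = 1.911 IRD
1.911 IRD × 1.164 = 2.224404 SLV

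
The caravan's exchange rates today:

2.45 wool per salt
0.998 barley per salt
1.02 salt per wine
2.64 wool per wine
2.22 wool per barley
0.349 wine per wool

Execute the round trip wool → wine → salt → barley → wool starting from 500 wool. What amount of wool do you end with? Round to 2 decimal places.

500 wool × 0.349 = 174.5 wine
174.5 wine × 1.02 = 177.99 salt
177.99 salt × 0.998 = 177.63402 barley
177.63402 barley × 2.22 = 394.3475244 wool

394.35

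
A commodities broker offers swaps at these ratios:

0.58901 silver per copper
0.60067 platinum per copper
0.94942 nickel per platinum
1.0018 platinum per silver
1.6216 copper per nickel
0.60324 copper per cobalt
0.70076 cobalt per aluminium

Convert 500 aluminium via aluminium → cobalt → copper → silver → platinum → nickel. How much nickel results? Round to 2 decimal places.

500 aluminium × 0.70076 = 350.38 cobalt
350.38 cobalt × 0.60324 = 211.3632312 copper
211.3632312 copper × 0.58901 = 124.495056809112 silver
124.495056809112 silver × 1.0018 = 124.7191479113684016 platinum
124.7191479113684016 platinum × 0.94942 = 118.410853410011387847072 nickel

118.41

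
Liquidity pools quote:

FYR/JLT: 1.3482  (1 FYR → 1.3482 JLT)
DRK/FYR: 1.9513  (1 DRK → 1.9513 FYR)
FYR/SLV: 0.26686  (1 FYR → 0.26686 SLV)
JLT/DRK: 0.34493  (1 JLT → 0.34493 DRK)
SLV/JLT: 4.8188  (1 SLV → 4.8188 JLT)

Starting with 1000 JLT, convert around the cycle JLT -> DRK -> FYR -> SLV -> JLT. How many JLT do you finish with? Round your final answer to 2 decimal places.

1000 JLT × 0.34493 = 344.93 DRK
344.93 DRK × 1.9513 = 673.061909 FYR
673.061909 FYR × 0.26686 = 179.61330103574 SLV
179.61330103574 SLV × 4.8188 = 865.520575031023912 JLT

865.52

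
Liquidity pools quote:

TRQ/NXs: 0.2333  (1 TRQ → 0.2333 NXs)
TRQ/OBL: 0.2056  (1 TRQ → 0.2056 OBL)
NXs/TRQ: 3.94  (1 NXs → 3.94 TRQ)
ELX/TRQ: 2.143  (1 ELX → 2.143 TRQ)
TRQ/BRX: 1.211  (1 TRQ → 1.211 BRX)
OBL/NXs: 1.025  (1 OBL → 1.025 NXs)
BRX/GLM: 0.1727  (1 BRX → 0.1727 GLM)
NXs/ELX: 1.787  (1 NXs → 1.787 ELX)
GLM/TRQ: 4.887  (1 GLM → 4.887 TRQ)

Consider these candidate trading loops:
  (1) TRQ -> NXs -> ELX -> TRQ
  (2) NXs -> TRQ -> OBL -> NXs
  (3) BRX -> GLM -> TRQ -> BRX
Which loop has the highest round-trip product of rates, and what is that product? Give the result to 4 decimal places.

1.0221

(1) 0.2333 × 1.787 × 2.143 = 0.89343
(2) 3.94 × 0.2056 × 1.025 = 0.83032
(3) 0.1727 × 4.887 × 1.211 = 1.02207
Highest is cycle (3) at 1.0221 (>1, arbitrage).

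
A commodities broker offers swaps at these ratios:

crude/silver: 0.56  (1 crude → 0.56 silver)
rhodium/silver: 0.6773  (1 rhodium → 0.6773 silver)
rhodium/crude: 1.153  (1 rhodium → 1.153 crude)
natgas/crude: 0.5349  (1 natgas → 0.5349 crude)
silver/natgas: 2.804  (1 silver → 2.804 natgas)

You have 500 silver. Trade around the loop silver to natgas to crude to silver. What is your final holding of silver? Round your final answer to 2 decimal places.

419.96

500 silver × 2.804 = 1402 natgas
1402 natgas × 0.5349 = 749.9298 crude
749.9298 crude × 0.56 = 419.960688 silver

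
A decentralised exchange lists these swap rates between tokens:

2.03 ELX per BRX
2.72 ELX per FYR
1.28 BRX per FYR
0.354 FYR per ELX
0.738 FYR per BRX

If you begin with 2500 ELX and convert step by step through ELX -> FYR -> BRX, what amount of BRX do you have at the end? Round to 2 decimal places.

1132.80

2500 ELX × 0.354 = 885 FYR
885 FYR × 1.28 = 1132.8 BRX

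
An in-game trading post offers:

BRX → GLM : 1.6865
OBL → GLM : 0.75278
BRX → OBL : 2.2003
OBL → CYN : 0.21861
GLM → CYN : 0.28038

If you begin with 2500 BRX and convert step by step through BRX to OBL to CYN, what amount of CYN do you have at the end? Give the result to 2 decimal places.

1202.52

2500 BRX × 2.2003 = 5500.75 OBL
5500.75 OBL × 0.21861 = 1202.5189575 CYN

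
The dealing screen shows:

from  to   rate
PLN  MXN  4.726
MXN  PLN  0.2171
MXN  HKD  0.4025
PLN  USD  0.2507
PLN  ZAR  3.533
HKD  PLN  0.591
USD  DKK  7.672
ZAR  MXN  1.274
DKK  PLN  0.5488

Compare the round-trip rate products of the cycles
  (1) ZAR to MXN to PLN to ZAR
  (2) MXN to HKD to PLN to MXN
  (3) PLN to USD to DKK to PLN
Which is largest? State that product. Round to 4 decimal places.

1.1242

(1) 1.274 × 0.2171 × 3.533 = 0.97718
(2) 0.4025 × 0.591 × 4.726 = 1.12421
(3) 0.2507 × 7.672 × 0.5488 = 1.05555
Highest is cycle (2) at 1.1242 (>1, arbitrage).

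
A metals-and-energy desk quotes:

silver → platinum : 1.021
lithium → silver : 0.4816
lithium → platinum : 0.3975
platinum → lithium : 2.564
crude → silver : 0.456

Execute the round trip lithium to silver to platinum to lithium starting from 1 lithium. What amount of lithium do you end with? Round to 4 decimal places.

1.2608

1 lithium × 0.4816 = 0.4816 silver
0.4816 silver × 1.021 = 0.4917136 platinum
0.4917136 platinum × 2.564 = 1.2607536704 lithium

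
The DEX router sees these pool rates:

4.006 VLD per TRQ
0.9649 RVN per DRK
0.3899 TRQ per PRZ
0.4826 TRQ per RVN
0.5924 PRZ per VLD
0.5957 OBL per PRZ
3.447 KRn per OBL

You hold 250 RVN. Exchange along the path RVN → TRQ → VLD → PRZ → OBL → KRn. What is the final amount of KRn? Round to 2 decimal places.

587.93

250 RVN × 0.4826 = 120.65 TRQ
120.65 TRQ × 4.006 = 483.3239 VLD
483.3239 VLD × 0.5924 = 286.32107836 PRZ
286.32107836 PRZ × 0.5957 = 170.561466379052 OBL
170.561466379052 OBL × 3.447 = 587.925374608592244 KRn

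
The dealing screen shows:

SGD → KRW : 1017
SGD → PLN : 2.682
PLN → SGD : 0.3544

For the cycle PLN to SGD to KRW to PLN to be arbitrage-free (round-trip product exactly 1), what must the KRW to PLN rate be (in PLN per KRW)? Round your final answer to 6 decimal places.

0.002775

Known legs of the cycle: 0.3544 × 1017 = 360.4248
For no arbitrage the full-cycle product must be 1, so the missing rate is 1 / 360.4248 ≈ 0.00277450.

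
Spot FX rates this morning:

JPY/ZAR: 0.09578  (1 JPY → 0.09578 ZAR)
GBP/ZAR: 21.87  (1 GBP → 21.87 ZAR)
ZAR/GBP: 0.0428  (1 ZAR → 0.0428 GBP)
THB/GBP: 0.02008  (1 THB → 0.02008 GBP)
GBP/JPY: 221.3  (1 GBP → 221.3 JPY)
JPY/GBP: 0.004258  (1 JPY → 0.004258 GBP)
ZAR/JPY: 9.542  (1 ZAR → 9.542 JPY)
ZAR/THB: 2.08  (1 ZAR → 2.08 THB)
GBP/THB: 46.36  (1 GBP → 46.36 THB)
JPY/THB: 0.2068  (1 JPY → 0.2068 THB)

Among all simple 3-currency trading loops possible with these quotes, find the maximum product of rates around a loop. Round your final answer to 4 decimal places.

0.9190

JPY→THB→GBP→JPY: 0.2068 × 0.02008 × 221.3 = 0.91896
THB→GBP→ZAR→THB: 0.02008 × 21.87 × 2.08 = 0.91343
JPY→ZAR→GBP→JPY: 0.09578 × 0.0428 × 221.3 = 0.90719
JPY→GBP→ZAR→JPY: 0.004258 × 21.87 × 9.542 = 0.88857
Maximum is JPY→THB→GBP→JPY at 0.9190; no arbitrage — every cycle loses value.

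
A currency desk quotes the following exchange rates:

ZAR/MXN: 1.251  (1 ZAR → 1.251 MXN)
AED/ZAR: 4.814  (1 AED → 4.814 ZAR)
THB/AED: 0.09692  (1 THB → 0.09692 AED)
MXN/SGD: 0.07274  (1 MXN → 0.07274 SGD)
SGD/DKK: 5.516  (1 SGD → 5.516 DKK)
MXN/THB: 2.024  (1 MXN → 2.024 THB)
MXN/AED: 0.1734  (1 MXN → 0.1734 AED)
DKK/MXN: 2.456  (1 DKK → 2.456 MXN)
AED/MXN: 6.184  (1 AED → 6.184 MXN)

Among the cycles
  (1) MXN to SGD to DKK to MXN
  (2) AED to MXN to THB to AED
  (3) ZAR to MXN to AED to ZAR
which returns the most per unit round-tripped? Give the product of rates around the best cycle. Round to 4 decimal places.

1.2131

(1) 0.07274 × 5.516 × 2.456 = 0.98543
(2) 6.184 × 2.024 × 0.09692 = 1.21309
(3) 1.251 × 0.1734 × 4.814 = 1.04427
Highest is cycle (2) at 1.2131 (>1, arbitrage).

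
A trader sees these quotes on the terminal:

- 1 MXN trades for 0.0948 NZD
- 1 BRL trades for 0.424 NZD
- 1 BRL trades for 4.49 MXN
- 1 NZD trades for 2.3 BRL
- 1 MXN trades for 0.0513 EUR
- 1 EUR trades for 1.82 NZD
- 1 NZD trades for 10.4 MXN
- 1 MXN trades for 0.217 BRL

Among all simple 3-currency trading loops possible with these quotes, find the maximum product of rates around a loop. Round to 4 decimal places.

0.9790

MXN→NZD→BRL→MXN: 0.0948 × 2.3 × 4.49 = 0.97900
MXN→EUR→NZD→MXN: 0.0513 × 1.82 × 10.4 = 0.97101
MXN→BRL→NZD→MXN: 0.217 × 0.424 × 10.4 = 0.95688
Maximum is MXN→NZD→BRL→MXN at 0.9790; no arbitrage — every cycle loses value.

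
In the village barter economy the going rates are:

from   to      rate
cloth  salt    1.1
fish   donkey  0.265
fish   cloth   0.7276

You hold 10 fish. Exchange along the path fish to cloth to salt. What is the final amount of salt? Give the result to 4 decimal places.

8.0036

10 fish × 0.7276 = 7.276 cloth
7.276 cloth × 1.1 = 8.0036 salt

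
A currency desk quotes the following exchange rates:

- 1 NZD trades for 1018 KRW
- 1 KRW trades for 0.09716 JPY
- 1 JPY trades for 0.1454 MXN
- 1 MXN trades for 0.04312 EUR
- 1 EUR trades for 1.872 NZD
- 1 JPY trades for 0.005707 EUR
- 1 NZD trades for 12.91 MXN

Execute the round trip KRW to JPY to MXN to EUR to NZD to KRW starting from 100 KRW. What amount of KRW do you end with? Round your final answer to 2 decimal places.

100 KRW × 0.09716 = 9.716 JPY
9.716 JPY × 0.1454 = 1.4127064 MXN
1.4127064 MXN × 0.04312 = 0.060915899968 EUR
0.060915899968 EUR × 1.872 = 0.114034564740096 NZD
0.114034564740096 NZD × 1018 = 116.087186905417728 KRW

116.09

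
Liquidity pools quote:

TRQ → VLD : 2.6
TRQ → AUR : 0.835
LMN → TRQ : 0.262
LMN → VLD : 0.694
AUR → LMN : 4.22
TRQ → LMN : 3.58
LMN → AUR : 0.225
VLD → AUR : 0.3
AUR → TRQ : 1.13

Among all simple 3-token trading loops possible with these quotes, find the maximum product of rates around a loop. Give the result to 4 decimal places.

0.9232

AUR→LMN→TRQ→AUR: 4.22 × 0.262 × 0.835 = 0.92321
AUR→TRQ→LMN→AUR: 1.13 × 3.58 × 0.225 = 0.91022
AUR→TRQ→VLD→AUR: 1.13 × 2.6 × 0.3 = 0.88140
AUR→LMN→VLD→AUR: 4.22 × 0.694 × 0.3 = 0.87860
Maximum is AUR→LMN→TRQ→AUR at 0.9232; no arbitrage — every cycle loses value.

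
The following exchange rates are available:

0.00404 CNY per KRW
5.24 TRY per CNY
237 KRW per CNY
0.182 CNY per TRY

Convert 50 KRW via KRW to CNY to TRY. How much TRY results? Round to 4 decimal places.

50 KRW × 0.00404 = 0.202 CNY
0.202 CNY × 5.24 = 1.05848 TRY

1.0585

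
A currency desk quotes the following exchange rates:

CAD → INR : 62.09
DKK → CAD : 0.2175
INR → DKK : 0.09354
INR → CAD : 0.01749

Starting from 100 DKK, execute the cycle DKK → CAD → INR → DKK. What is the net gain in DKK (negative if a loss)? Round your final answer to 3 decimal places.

100 DKK × 0.2175 = 21.75 CAD
21.75 CAD × 62.09 = 1350.4575 INR
1350.4575 INR × 0.09354 = 126.32179455 DKK
Net change: 126.32179455 − 100 = 26.32179455 DKK

26.322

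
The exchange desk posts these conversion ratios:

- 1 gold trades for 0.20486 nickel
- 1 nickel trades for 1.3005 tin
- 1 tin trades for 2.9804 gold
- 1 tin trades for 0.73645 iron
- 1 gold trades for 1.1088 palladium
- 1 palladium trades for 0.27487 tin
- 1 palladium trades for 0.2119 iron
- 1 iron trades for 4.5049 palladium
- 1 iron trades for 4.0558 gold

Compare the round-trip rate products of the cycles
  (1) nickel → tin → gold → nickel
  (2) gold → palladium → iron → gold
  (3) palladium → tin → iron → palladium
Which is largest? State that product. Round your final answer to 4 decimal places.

(1) 1.3005 × 2.9804 × 0.20486 = 0.79404
(2) 1.1088 × 0.2119 × 4.0558 = 0.95293
(3) 0.27487 × 0.73645 × 4.5049 = 0.91192
Highest is cycle (2) at 0.9529 (≤1, no arbitrage).

0.9529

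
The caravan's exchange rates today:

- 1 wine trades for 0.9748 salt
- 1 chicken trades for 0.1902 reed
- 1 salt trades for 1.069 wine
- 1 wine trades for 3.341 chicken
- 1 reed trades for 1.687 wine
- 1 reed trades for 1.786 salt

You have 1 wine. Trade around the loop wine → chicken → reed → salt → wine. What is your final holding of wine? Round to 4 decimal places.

1.2132

1 wine × 3.341 = 3.341 chicken
3.341 chicken × 0.1902 = 0.6354582 reed
0.6354582 reed × 1.786 = 1.1349283452 salt
1.1349283452 salt × 1.069 = 1.2132384010188 wine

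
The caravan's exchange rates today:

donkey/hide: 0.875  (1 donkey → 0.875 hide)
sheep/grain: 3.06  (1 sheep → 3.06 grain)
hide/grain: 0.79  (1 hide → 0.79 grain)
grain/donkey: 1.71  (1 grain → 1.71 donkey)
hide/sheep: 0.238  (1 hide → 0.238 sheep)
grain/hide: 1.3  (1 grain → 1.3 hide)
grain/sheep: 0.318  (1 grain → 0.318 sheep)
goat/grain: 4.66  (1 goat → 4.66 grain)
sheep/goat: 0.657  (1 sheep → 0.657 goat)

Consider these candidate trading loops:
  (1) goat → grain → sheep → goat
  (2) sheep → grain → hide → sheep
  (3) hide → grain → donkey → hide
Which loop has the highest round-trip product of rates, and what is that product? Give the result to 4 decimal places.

(1) 4.66 × 0.318 × 0.657 = 0.97360
(2) 3.06 × 1.3 × 0.238 = 0.94676
(3) 0.79 × 1.71 × 0.875 = 1.18204
Highest is cycle (3) at 1.1820 (>1, arbitrage).

1.1820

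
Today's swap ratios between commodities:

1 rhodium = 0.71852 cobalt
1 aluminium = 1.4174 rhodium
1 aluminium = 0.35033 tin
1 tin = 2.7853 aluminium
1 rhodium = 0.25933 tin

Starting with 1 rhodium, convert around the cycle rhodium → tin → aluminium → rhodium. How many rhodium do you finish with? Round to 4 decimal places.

1.0238

1 rhodium × 0.25933 = 0.25933 tin
0.25933 tin × 2.7853 = 0.722311849 aluminium
0.722311849 aluminium × 1.4174 = 1.0238048147726 rhodium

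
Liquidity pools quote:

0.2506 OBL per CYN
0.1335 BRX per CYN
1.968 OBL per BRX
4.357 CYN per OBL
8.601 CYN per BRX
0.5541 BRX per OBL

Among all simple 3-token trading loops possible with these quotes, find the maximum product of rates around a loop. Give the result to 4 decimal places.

1.1943

BRX→CYN→OBL→BRX: 8.601 × 0.2506 × 0.5541 = 1.19431
BRX→OBL→CYN→BRX: 1.968 × 4.357 × 0.1335 = 1.14471
Maximum is BRX→CYN→OBL→BRX at 1.1943; arbitrage exists.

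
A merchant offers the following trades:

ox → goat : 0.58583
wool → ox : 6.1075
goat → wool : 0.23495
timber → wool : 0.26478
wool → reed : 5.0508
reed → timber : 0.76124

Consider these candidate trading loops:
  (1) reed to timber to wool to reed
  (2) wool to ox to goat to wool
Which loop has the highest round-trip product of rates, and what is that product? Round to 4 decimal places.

(1) 0.76124 × 0.26478 × 5.0508 = 1.01804
(2) 6.1075 × 0.58583 × 0.23495 = 0.84064
Highest is cycle (1) at 1.0180 (>1, arbitrage).

1.0180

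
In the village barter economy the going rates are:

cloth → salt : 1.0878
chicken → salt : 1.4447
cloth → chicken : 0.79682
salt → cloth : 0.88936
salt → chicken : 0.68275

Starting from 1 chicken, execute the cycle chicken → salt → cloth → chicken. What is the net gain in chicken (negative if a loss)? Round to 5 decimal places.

1 chicken × 1.4447 = 1.4447 salt
1.4447 salt × 0.88936 = 1.284858392 cloth
1.284858392 cloth × 0.79682 = 1.02380086391344 chicken
Net change: 1.02380086391344 − 1 = 0.02380086391344 chicken

0.02380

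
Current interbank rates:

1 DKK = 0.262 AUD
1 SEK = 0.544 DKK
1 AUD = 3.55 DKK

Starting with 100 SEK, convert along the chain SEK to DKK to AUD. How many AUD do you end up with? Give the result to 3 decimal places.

14.253

100 SEK × 0.544 = 54.4 DKK
54.4 DKK × 0.262 = 14.2528 AUD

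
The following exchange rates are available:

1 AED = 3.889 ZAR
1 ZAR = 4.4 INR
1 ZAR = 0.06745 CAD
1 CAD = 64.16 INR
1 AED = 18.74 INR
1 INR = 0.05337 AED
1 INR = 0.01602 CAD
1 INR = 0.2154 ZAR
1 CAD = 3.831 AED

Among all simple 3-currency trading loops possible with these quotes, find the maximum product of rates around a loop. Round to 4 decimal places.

1.1501

AED→INR→CAD→AED: 18.74 × 0.01602 × 3.831 = 1.15012
AED→ZAR→CAD→AED: 3.889 × 0.06745 × 3.831 = 1.00492
CAD→INR→ZAR→CAD: 64.16 × 0.2154 × 0.06745 = 0.93216
AED→ZAR→INR→AED: 3.889 × 4.4 × 0.05337 = 0.91325
Maximum is AED→INR→CAD→AED at 1.1501; arbitrage exists.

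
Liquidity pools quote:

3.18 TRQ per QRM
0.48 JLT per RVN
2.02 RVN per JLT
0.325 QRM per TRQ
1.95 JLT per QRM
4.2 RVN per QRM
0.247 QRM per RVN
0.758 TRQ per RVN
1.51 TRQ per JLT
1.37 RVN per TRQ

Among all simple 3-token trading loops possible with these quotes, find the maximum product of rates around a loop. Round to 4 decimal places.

QRM→TRQ→RVN→QRM: 3.18 × 1.37 × 0.247 = 1.07608
QRM→RVN→TRQ→QRM: 4.2 × 0.758 × 0.325 = 1.03467
RVN→JLT→TRQ→RVN: 0.48 × 1.51 × 1.37 = 0.99298
QRM→JLT→RVN→QRM: 1.95 × 2.02 × 0.247 = 0.97293
QRM→JLT→TRQ→QRM: 1.95 × 1.51 × 0.325 = 0.95696
Maximum is QRM→TRQ→RVN→QRM at 1.0761; arbitrage exists.

1.0761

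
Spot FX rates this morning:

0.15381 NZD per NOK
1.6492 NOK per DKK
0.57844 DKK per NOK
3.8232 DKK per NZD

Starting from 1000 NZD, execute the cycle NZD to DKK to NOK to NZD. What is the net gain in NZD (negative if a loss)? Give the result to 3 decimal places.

1000 NZD × 3.8232 = 3823.2 DKK
3823.2 DKK × 1.6492 = 6305.22144 NOK
6305.22144 NOK × 0.15381 = 969.8061096864 NZD
Net change: 969.8061096864 − 1000 = -30.1938903136 NZD

-30.194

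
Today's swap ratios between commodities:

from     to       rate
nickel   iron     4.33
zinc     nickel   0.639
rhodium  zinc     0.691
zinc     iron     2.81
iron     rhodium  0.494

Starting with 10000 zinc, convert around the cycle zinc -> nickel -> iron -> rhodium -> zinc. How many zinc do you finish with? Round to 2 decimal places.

9444.82

10000 zinc × 0.639 = 6390 nickel
6390 nickel × 4.33 = 27668.7 iron
27668.7 iron × 0.494 = 13668.3378 rhodium
13668.3378 rhodium × 0.691 = 9444.8214198 zinc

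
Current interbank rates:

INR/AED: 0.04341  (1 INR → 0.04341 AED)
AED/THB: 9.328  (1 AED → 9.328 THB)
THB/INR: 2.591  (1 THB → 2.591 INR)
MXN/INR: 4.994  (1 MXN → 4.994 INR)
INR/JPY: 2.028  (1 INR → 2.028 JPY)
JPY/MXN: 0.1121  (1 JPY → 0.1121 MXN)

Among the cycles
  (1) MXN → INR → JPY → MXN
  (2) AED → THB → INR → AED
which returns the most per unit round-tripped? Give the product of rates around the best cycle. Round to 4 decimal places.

1.1353

(1) 4.994 × 2.028 × 0.1121 = 1.13533
(2) 9.328 × 2.591 × 0.04341 = 1.04917
Highest is cycle (1) at 1.1353 (>1, arbitrage).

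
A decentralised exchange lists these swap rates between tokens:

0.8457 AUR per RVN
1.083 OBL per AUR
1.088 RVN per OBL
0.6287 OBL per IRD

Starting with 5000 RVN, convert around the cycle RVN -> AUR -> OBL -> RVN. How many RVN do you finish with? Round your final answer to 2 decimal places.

4982.46

5000 RVN × 0.8457 = 4228.5 AUR
4228.5 AUR × 1.083 = 4579.4655 OBL
4579.4655 OBL × 1.088 = 4982.458464 RVN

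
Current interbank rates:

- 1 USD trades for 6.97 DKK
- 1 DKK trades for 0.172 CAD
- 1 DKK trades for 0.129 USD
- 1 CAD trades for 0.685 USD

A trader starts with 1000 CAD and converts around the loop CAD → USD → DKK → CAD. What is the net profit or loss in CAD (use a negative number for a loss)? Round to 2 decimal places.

-178.79

1000 CAD × 0.685 = 685 USD
685 USD × 6.97 = 4774.45 DKK
4774.45 DKK × 0.172 = 821.2054 CAD
Net change: 821.2054 − 1000 = -178.7946 CAD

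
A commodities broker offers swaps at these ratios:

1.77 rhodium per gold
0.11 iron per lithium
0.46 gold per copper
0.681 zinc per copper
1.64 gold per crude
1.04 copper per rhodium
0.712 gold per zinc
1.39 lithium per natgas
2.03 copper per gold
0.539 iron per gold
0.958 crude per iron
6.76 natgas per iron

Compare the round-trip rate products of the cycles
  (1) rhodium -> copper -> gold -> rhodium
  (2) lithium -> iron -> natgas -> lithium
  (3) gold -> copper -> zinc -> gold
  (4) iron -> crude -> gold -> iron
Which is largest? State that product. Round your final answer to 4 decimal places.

(1) 1.04 × 0.46 × 1.77 = 0.84677
(2) 0.11 × 6.76 × 1.39 = 1.03360
(3) 2.03 × 0.681 × 0.712 = 0.98429
(4) 0.958 × 1.64 × 0.539 = 0.84683
Highest is cycle (2) at 1.0336 (>1, arbitrage).

1.0336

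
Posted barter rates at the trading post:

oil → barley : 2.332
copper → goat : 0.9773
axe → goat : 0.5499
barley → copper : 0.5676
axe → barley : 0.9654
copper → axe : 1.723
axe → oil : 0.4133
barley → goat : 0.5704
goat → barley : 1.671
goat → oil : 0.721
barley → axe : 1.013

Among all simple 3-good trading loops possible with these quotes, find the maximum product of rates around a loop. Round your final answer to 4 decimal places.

barley→axe→oil→barley: 1.013 × 0.4133 × 2.332 = 0.97635
barley→goat→oil→barley: 0.5704 × 0.721 × 2.332 = 0.95905
barley→copper→axe→barley: 0.5676 × 1.723 × 0.9654 = 0.94414
barley→axe→goat→barley: 1.013 × 0.5499 × 1.671 = 0.93083
barley→copper→goat→barley: 0.5676 × 0.9773 × 1.671 = 0.92693
Maximum is barley→axe→oil→barley at 0.9763; no arbitrage — every cycle loses value.

0.9763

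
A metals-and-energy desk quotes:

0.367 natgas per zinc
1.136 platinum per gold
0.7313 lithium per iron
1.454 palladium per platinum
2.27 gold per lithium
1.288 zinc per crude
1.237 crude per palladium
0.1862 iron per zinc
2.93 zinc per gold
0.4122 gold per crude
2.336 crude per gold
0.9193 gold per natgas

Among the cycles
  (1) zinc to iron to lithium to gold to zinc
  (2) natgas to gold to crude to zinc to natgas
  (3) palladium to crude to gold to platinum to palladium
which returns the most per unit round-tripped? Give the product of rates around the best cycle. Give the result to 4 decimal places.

1.0151

(1) 0.1862 × 0.7313 × 2.27 × 2.93 = 0.90567
(2) 0.9193 × 2.336 × 1.288 × 0.367 = 1.01511
(3) 1.237 × 0.4122 × 1.136 × 1.454 = 0.84221
Highest is cycle (2) at 1.0151 (>1, arbitrage).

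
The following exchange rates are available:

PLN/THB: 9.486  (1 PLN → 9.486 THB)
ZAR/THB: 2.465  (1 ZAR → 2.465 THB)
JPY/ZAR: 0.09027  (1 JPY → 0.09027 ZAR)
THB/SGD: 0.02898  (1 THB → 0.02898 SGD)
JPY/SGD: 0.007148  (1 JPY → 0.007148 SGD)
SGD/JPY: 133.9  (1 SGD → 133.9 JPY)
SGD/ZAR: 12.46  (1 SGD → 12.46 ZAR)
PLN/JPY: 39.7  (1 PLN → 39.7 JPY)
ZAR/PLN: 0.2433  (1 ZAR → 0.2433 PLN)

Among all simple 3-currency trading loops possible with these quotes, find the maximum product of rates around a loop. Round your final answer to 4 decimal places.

THB→SGD→ZAR→THB: 0.02898 × 12.46 × 2.465 = 0.89009
JPY→ZAR→PLN→JPY: 0.09027 × 0.2433 × 39.7 = 0.87192
Maximum is THB→SGD→ZAR→THB at 0.8901; no arbitrage — every cycle loses value.

0.8901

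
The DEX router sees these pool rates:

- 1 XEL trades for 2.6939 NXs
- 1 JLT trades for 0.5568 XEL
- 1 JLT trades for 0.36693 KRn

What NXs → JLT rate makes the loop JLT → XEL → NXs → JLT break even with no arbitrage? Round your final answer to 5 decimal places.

Known legs of the cycle: 0.5568 × 2.6939 = 1.49996352
For no arbitrage the full-cycle product must be 1, so the missing rate is 1 / 1.49996352 ≈ 0.6666829.

0.66668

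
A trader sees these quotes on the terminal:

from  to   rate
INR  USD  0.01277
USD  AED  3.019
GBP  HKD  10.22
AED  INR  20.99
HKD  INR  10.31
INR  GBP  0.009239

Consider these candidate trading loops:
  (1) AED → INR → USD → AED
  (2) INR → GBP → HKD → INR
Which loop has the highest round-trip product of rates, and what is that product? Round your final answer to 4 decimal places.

0.9735

(1) 20.99 × 0.01277 × 3.019 = 0.80922
(2) 0.009239 × 10.22 × 10.31 = 0.97350
Highest is cycle (2) at 0.9735 (≤1, no arbitrage).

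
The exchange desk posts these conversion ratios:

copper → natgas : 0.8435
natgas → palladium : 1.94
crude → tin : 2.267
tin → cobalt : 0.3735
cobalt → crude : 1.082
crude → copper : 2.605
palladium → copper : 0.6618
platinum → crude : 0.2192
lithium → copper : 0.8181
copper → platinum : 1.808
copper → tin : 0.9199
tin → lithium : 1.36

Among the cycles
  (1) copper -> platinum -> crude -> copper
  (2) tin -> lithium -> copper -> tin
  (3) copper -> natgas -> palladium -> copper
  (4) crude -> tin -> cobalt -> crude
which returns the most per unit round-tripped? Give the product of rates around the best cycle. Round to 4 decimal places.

1.0830

(1) 1.808 × 0.2192 × 2.605 = 1.03240
(2) 1.36 × 0.8181 × 0.9199 = 1.02350
(3) 0.8435 × 1.94 × 0.6618 = 1.08296
(4) 2.267 × 0.3735 × 1.082 = 0.91616
Highest is cycle (3) at 1.0830 (>1, arbitrage).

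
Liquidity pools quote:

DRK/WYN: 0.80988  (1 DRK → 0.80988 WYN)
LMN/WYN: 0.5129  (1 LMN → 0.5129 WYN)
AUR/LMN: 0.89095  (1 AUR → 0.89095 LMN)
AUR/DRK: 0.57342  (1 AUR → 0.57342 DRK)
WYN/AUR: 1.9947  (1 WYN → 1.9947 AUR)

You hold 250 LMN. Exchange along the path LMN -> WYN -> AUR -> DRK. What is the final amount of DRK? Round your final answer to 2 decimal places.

250 LMN × 0.5129 = 128.225 WYN
128.225 WYN × 1.9947 = 255.7704075 AUR
255.7704075 AUR × 0.57342 = 146.66386706865 DRK

146.66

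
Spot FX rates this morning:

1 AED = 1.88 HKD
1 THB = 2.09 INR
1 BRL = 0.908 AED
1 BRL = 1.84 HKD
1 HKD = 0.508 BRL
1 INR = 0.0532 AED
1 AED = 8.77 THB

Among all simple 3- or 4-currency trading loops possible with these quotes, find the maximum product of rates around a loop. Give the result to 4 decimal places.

INR→AED→THB→INR: 0.0532 × 8.77 × 2.09 = 0.97512
HKD→BRL→AED→HKD: 0.508 × 0.908 × 1.88 = 0.86718
Maximum is INR→AED→THB→INR at 0.9751; no arbitrage — every cycle loses value.

0.9751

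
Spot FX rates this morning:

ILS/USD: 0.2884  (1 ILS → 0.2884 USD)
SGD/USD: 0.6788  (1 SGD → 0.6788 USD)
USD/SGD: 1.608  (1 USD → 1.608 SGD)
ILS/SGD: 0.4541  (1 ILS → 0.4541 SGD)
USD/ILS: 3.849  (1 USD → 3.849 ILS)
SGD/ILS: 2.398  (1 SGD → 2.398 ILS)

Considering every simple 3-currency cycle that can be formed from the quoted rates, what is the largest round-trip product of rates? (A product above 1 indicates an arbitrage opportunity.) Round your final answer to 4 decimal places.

SGD→USD→ILS→SGD: 0.6788 × 3.849 × 0.4541 = 1.18643
SGD→ILS→USD→SGD: 2.398 × 0.2884 × 1.608 = 1.11207
Maximum is SGD→USD→ILS→SGD at 1.1864; arbitrage exists.

1.1864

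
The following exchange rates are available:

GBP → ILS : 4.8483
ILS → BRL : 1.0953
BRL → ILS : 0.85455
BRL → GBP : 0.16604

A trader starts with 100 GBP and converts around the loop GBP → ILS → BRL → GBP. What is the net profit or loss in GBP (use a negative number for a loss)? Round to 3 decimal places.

100 GBP × 4.8483 = 484.83 ILS
484.83 ILS × 1.0953 = 531.034299 BRL
531.034299 BRL × 0.16604 = 88.17293500596 GBP
Net change: 88.17293500596 − 100 = -11.82706499404 GBP

-11.827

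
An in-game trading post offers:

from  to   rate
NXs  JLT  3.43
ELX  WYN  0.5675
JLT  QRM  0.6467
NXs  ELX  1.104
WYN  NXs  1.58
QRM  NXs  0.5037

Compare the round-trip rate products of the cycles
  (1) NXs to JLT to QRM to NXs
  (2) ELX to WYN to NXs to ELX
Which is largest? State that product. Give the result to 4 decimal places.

1.1173

(1) 3.43 × 0.6467 × 0.5037 = 1.11730
(2) 0.5675 × 1.58 × 1.104 = 0.98990
Highest is cycle (1) at 1.1173 (>1, arbitrage).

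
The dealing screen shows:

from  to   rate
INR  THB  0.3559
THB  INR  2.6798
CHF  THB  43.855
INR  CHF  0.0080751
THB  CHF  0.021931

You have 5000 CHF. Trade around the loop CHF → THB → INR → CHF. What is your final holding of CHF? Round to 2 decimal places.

5000 CHF × 43.855 = 219275 THB
219275 THB × 2.6798 = 587613.145 INR
587613.145 INR × 0.0080751 = 4745.0349071895 CHF

4745.03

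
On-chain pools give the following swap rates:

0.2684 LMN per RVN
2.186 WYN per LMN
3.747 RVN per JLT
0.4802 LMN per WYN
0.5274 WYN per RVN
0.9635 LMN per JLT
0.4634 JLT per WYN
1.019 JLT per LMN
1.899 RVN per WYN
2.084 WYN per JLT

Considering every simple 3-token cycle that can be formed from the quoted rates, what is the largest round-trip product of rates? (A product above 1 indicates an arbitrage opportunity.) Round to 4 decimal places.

LMN→WYN→RVN→LMN: 2.186 × 1.899 × 0.2684 = 1.11419
JLT→RVN→LMN→JLT: 3.747 × 0.2684 × 1.019 = 1.02480
JLT→WYN→LMN→JLT: 2.084 × 0.4802 × 1.019 = 1.01975
JLT→LMN→WYN→JLT: 0.9635 × 2.186 × 0.4634 = 0.97602
JLT→RVN→WYN→JLT: 3.747 × 0.5274 × 0.4634 = 0.91576
Maximum is LMN→WYN→RVN→LMN at 1.1142; arbitrage exists.

1.1142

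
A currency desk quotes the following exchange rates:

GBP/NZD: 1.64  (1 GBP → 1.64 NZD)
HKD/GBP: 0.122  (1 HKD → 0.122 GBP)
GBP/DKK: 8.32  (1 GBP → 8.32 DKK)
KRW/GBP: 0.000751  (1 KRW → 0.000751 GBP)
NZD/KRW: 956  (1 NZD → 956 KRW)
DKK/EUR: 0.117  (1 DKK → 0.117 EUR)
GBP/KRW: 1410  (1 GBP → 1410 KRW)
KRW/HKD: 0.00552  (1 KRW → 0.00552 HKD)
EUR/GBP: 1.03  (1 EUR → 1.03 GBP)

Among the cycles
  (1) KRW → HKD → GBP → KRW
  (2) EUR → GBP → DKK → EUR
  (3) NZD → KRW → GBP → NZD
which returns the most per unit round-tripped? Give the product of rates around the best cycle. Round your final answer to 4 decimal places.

1.1774

(1) 0.00552 × 0.122 × 1410 = 0.94955
(2) 1.03 × 8.32 × 0.117 = 1.00264
(3) 956 × 0.000751 × 1.64 = 1.17745
Highest is cycle (3) at 1.1774 (>1, arbitrage).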